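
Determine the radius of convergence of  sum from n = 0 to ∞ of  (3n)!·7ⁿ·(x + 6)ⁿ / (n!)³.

The ratio of consecutive coefficients is (3n+1)·(3n+2)·(3n+3)/(n+1)³ · 7 → 189.
Thus R = 1/(189) = 1/189.

R = 1/189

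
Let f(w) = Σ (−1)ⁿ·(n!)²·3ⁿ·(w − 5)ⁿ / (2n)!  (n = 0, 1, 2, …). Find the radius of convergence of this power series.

Apply the ratio test: |a_{n+1}| / |a_n| = (n+1)²/[(2n+1)·(2n+2)] · 3, which tends to 3/4 as n → ∞.
Convergence for |w − 5| · 3/4 < 1, i.e. |w − 5| < 4/3. So R = 4/3.

R = 4/3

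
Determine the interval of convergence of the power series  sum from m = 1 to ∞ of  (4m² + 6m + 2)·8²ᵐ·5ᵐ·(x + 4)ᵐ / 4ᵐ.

Apply the ratio test: |a_{m+1}| / |a_m| = [(4(m+1)² + 6(m+1) + 2)/(4m² + 6m + 2)] · 64·5/4, which tends to 80 as m → ∞.
Hence the series converges for |x + 4| < 1/(80) = 1/80, so the radius of convergence is 1/80.
When x = -319/80, the m-th term does not approach 0; divergence by the term test.
At x = -321/80: the terms have absolute value of order m², which does not tend to 0, so the series diverges by the divergence test.

(-321/80, -319/80)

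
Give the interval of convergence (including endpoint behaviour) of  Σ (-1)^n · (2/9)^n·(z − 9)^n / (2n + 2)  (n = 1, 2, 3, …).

(9/2, 27/2]

The ratio of consecutive coefficients is [(2n + 2)/(2(n+1) + 2)] · 2/9 → 2/9.
Hence the series converges for |z − 9| < 1/(2/9) = 9/2, so the radius of convergence is 9/2.
Endpoint z = 27/2: convergence follows from the alternating series test (terms decrease monotonically to 0).
At z = 9/2: comparison with the harmonic series Σ 1/n shows the series diverges.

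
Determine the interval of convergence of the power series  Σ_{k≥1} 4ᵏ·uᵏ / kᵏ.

By the Cauchy root test, |a_k|^(1/k) = 4/k → 0.
Since the k-th root of |a_k| tends to 0, the series converges for all real u; R = ∞.

(−∞, ∞)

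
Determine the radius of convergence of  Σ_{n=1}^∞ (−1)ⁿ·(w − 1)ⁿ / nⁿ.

Root test: |a_n|^(1/n) = 1/n → 0.
Since the n-th root of |a_n| tends to 0, the series converges for all real w; R = ∞.

R = ∞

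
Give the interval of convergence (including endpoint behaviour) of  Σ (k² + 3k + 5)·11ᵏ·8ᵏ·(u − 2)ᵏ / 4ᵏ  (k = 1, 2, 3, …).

(43/22, 45/22)

By the ratio test, |a_{k+1}/a_k| = [((k+1)² + 3(k+1) + 5)/(k² + 3k + 5)] · 11·8/4 → 22.
Hence the series converges for |u − 2| < 1/(22) = 1/22, so the radius of convergence is 1/22.
At u = 45/22: the terms do not tend to 0, so the series diverges.
Endpoint u = 43/22: the terms have absolute value of order k², which does not tend to 0, so the series diverges by the divergence test.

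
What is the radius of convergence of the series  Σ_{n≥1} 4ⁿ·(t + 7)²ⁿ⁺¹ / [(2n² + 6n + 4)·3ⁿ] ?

R = √3/2

Ratio test: |a_{n+1}/a_n| = [(2n² + 6n + 4)/(2(n+1)² + 6(n+1) + 4)] · 4/3 → 4/3 as n → ∞.
Successive powers of (t + 7) differ by 2, so the series converges when |t + 7|² · 4/3 < 1, i.e. |t + 7| < √(3/4). So R = √3/2.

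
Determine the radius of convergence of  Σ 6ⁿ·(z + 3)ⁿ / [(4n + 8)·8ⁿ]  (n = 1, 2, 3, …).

Ratio test: |a_{n+1}/a_n| = [(4n + 8)/(4(n+1) + 8)] · 6/8 → 3/4 as n → ∞.
The series converges when 3/4 · |z + 3| < 1, giving R = 4/3.

R = 4/3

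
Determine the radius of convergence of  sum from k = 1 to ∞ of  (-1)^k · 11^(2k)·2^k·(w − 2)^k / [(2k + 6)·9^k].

Apply the ratio test: |a_{k+1}| / |a_k| = [(2k + 6)/(2(k+1) + 6)] · 121·2/9, which tends to 242/9 as k → ∞.
Thus R = 1/(242/9) = 9/242.

R = 9/242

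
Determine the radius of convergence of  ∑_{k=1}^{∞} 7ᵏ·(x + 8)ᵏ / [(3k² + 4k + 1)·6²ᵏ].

R = 36/7

By the ratio test, |a_{k+1}/a_k| = [(3k² + 4k + 1)/(3(k+1)² + 4(k+1) + 1)] · 7/36 → 7/36.
Thus R = 1/(7/36) = 36/7.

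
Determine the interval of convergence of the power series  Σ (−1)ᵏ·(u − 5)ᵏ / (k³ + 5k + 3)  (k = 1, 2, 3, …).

[4, 6]

By the ratio test, |a_{k+1}/a_k| = (k³ + 5k + 3)/((k+1)³ + 5(k+1) + 3) → 1.
Convergence for |u − 5| < 1, so R = 1.
When u = 6, the series is dominated by a constant times Σ 1/k³, which converges (p = 3 > 1).
Endpoint u = 4: absolute convergence follows by limit comparison with Σ 1/k³.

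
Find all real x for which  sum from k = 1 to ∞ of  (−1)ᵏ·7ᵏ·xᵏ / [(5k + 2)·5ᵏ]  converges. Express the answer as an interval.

The ratio of consecutive coefficients is [(5k + 2)/(5(k+1) + 2)] · 7/5 → 7/5.
Thus R = 1/(7/5) = 5/7.
When x = 5/7, convergence follows from the alternating series test (terms decrease monotonically to 0).
Endpoint x = -5/7: the terms are asymptotic to a nonzero constant times 1/k, so the series diverges by limit comparison with Σ 1/k.

(-5/7, 5/7]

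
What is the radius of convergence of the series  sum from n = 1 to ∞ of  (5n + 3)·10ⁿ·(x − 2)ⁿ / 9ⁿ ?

Ratio test: |a_{n+1}/a_n| = [(5(n+1) + 3)/(5n + 3)] · 10/9 → 10/9 as n → ∞.
Convergence for |x − 2| · 10/9 < 1, i.e. |x − 2| < 9/10. So R = 9/10.

R = 9/10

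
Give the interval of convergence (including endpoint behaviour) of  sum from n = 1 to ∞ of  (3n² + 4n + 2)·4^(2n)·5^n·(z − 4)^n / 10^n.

(31/8, 33/8)

The ratio of consecutive coefficients is [(3(n+1)² + 4(n+1) + 2)/(3n² + 4n + 2)] · 16·5/10 → 8.
The series converges when 8 · |z − 4| < 1, giving R = 1/8.
Endpoint z = 33/8: the n-th term does not approach 0; divergence by the term test.
When z = 31/8, the terms have absolute value of order n², which does not tend to 0, so the series diverges by the divergence test.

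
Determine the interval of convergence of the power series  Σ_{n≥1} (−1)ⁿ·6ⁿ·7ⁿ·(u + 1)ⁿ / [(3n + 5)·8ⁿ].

(-25/21, -17/21]

By the ratio test, |a_{n+1}/a_n| = [(3n + 5)/(3(n+1) + 5)] · 6·7/8 → 21/4.
The series converges when 21/4 · |u + 1| < 1, giving R = 4/21.
Endpoint u = -17/21: an alternating series whose terms decrease to 0 in absolute value, so it converges by the Leibniz criterion.
When u = -25/21, comparison with the harmonic series Σ 1/n shows the series diverges.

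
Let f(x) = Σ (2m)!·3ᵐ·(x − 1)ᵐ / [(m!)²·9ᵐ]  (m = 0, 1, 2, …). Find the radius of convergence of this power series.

Ratio test: |a_{m+1}/a_m| = (2m+1)·(2m+2)/(m+1)² · 3/9 → 4/3 as m → ∞.
Thus R = 1/(4/3) = 3/4.

R = 3/4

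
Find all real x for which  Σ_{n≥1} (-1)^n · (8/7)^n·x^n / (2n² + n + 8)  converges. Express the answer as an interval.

[-7/8, 7/8]

Ratio test: |a_{n+1}/a_n| = [(2n² + n + 8)/(2(n+1)² + (n+1) + 8)] · 8/7 → 8/7 as n → ∞.
The series converges when 8/7 · |x| < 1, giving R = 7/8.
Endpoint x = 7/8: the terms are on the order of 1/n², so the series converges absolutely by comparison with the p-series (p = 2 > 1).
When x = -7/8, the series is dominated by a constant times Σ 1/n², which converges (p = 2 > 1).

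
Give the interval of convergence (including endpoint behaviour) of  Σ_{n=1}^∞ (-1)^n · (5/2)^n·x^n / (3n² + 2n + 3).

[-2/5, 2/5]

By the ratio test, |a_{n+1}/a_n| = [(3n² + 2n + 3)/(3(n+1)² + 2(n+1) + 3)] · 5/2 → 5/2.
Convergence for |x| · 5/2 < 1, i.e. |x| < 2/5. So R = 2/5.
Check x = 2/5: the terms are on the order of 1/n², so the series converges absolutely by comparison with the p-series (p = 2 > 1).
Check x = -2/5: the series is dominated by a constant times Σ 1/n², which converges (p = 2 > 1).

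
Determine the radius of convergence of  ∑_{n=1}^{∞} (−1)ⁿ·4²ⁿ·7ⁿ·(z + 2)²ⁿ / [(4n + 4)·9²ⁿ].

R = 9√7/28

Ratio test: |a_{n+1}/a_n| = [(4n + 4)/(4(n+1) + 4)] · 16·7/81 → 112/81 as n → ∞.
Writing y = (z + 2)², the series in y has radius 81/112, so |z + 2| < √(81/112) and R = 9√7/28.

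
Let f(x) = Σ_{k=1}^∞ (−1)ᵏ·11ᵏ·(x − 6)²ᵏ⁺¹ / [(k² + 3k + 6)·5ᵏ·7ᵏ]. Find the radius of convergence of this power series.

Apply the ratio test: |a_{k+1}| / |a_k| = [(k² + 3k + 6)/((k+1)² + 3(k+1) + 6)] · 11/(5·7), which tends to 11/35 as k → ∞.
Successive powers of (x − 6) differ by 2, so the series converges when |x − 6|² · 11/35 < 1, i.e. |x − 6| < √(35/11). So R = √385/11.

R = √385/11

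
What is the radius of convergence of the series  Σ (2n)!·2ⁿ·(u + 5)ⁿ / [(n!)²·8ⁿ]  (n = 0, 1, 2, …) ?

Ratio test: |a_{n+1}/a_n| = (2n+1)·(2n+2)/(n+1)² · 2/8 → 1 as n → ∞.
Hence R = 1.

R = 1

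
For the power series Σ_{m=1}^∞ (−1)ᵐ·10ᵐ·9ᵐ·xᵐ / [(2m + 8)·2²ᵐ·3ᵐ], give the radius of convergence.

The ratio of consecutive coefficients is [(2m + 8)/(2(m+1) + 8)] · 10·9/(4·3) → 15/2.
Thus R = 1/(15/2) = 2/15.

R = 2/15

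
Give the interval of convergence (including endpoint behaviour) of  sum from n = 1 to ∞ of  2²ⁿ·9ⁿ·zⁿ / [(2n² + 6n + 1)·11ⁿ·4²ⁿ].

Apply the ratio test: |a_{n+1}| / |a_n| = [(2n² + 6n + 1)/(2(n+1)² + 6(n+1) + 1)] · 4·9/(11·16), which tends to 9/44 as n → ∞.
Thus R = 1/(9/44) = 44/9.
At z = 44/9: absolute convergence follows by limit comparison with Σ 1/n².
When z = -44/9, absolute convergence follows by limit comparison with Σ 1/n².

[-44/9, 44/9]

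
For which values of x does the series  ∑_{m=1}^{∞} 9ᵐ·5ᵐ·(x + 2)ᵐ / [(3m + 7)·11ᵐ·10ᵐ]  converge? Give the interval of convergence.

[-40/9, 4/9)

Apply the ratio test: |a_{m+1}| / |a_m| = [(3m + 7)/(3(m+1) + 7)] · 9·5/(11·10), which tends to 9/22 as m → ∞.
Hence the series converges for |x + 2| < 1/(9/22) = 22/9, so the radius of convergence is 22/9.
Endpoint x = 4/9: the terms behave like c/m; limit comparison with the harmonic series gives divergence.
Check x = -40/9: the terms alternate in sign and decrease monotonically to 0 in absolute value (size ~ c/m), so the alternating series test gives convergence.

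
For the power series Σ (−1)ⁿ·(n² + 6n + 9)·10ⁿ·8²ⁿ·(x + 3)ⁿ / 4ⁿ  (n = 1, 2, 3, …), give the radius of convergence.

R = 1/160

Apply the ratio test: |a_{n+1}| / |a_n| = [((n+1)² + 6(n+1) + 9)/(n² + 6n + 9)] · 10·64/4, which tends to 160 as n → ∞.
Hence the series converges for |x + 3| < 1/(160) = 1/160, so the radius of convergence is 1/160.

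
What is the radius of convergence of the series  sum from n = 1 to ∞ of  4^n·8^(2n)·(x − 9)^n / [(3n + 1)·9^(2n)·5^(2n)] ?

R = 2025/256

By the ratio test, |a_{n+1}/a_n| = [(3n + 1)/(3(n+1) + 1)] · 4·64/(81·25) → 256/2025.
Thus R = 1/(256/2025) = 2025/256.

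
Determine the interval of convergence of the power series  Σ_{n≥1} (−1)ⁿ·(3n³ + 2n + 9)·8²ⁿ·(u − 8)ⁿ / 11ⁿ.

Ratio test: |a_{n+1}/a_n| = [(3(n+1)³ + 2(n+1) + 9)/(3n³ + 2n + 9)] · 64/11 → 64/11 as n → ∞.
Thus R = 1/(64/11) = 11/64.
When u = 523/64, the n-th term does not approach 0; divergence by the term test.
At u = 501/64: the n-th term does not approach 0; divergence by the term test.

(501/64, 523/64)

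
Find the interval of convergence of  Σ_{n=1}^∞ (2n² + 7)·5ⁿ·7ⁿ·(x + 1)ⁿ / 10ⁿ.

(-9/7, -5/7)

By the ratio test, |a_{n+1}/a_n| = [(2(n+1)² + 7)/(2n² + 7)] · 5·7/10 → 7/2.
Thus R = 1/(7/2) = 2/7.
When x = -5/7, the terms do not tend to 0, so the series diverges.
At x = -9/7: the terms have absolute value of order n², which does not tend to 0, so the series diverges by the divergence test.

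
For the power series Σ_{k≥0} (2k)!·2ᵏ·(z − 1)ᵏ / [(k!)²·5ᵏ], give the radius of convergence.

R = 5/8

The ratio of consecutive coefficients is (2k+1)·(2k+2)/(k+1)² · 2/5 → 8/5.
Convergence for |z − 1| · 8/5 < 1, i.e. |z − 1| < 5/8. So R = 5/8.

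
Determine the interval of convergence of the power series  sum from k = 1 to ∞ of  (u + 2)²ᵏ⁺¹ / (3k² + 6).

[-3, -1]

By the ratio test, |a_{k+1}/a_k| = (3k² + 6)/(3(k+1)² + 6) → 1.
Successive powers of (u + 2) differ by 2, so the series converges when |u + 2|² · 1 < 1, i.e. |u + 2| < √(1) = 1. So R = 1.
Endpoint u = -1: the series is dominated by a constant times Σ 1/k², which converges (p = 2 > 1).
Check u = -3: the series is dominated by a constant times Σ 1/k², which converges (p = 2 > 1).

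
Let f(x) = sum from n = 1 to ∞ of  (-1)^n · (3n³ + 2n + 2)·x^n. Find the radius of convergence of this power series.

R = 1

Ratio test: |a_{n+1}/a_n| = (3(n+1)³ + 2(n+1) + 2)/(3n³ + 2n + 2) → 1 as n → ∞.
Hence R = 1.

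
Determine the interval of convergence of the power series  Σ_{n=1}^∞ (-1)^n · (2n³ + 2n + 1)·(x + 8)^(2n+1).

(-9, -7)

By the ratio test, |a_{n+1}/a_n| = (2(n+1)³ + 2(n+1) + 1)/(2n³ + 2n + 1) → 1.
Since the exponent of (x + 8) increases by 2 each term, convergence requires |x + 8|² < 1, hence R = 1.
When x = -7, the terms have absolute value of order n³, which does not tend to 0, so the series diverges by the divergence test.
Endpoint x = -9: the terms have absolute value of order n³, which does not tend to 0, so the series diverges by the divergence test.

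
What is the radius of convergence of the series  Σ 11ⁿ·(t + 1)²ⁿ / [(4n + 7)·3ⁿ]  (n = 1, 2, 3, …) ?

The ratio of consecutive coefficients is [(4n + 7)/(4(n+1) + 7)] · 11/3 → 11/3.
Successive powers of (t + 1) differ by 2, so the series converges when |t + 1|² · 11/3 < 1, i.e. |t + 1| < √(3/11). So R = √33/11.

R = √33/11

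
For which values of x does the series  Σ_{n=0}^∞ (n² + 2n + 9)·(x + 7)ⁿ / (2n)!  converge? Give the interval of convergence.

Ratio test: |a_{n+1}/a_n| = ((n+1)² + 2(n+1) + 9)/(n² + 2n + 9) · 1/[(2n+1)·(2n+2)] → 0 as n → ∞.
Since the limit is 0 < 1 for every x, the series converges on all of ℝ and R = ∞.

(−∞, ∞)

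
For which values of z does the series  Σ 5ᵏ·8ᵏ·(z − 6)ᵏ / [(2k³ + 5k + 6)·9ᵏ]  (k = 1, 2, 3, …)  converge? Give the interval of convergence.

[231/40, 249/40]

By the ratio test, |a_{k+1}/a_k| = [(2k³ + 5k + 6)/(2(k+1)³ + 5(k+1) + 6)] · 5·8/9 → 40/9.
Convergence for |z − 6| · 40/9 < 1, i.e. |z − 6| < 9/40. So R = 9/40.
When z = 249/40, the series is dominated by a constant times Σ 1/k³, which converges (p = 3 > 1).
When z = 231/40, the terms are on the order of 1/k³, so the series converges absolutely by comparison with the p-series (p = 3 > 1).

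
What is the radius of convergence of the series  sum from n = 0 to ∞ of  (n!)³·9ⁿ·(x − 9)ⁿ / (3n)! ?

R = 3

The ratio of consecutive coefficients is (n+1)³/[(3n+1)·(3n+2)·(3n+3)] · 9 → 1/3.
Hence the series converges for |x − 9| < 1/(1/3) = 3, so the radius of convergence is 3.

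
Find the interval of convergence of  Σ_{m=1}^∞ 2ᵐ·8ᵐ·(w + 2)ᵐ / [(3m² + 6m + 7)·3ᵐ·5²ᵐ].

Apply the ratio test: |a_{m+1}| / |a_m| = [(3m² + 6m + 7)/(3(m+1)² + 6(m+1) + 7)] · 2·8/(3·25), which tends to 16/75 as m → ∞.
The series converges when 16/75 · |w + 2| < 1, giving R = 75/16.
When w = 43/16, the terms are on the order of 1/m², so the series converges absolutely by comparison with the p-series (p = 2 > 1).
When w = -107/16, the series is dominated by a constant times Σ 1/m², which converges (p = 2 > 1).

[-107/16, 43/16]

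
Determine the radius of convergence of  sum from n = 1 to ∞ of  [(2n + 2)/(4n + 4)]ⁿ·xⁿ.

R = 2

By the Cauchy root test, |a_n|^(1/n) = (2n + 2)/(4n + 4) → 1/2.
Convergence for |x| · 1/2 < 1, i.e. |x| < 2. So R = 2.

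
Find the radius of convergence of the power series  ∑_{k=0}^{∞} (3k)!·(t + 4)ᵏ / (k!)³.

R = 1/27

Apply the ratio test: |a_{k+1}| / |a_k| = (3k+1)·(3k+2)·(3k+3)/(k+1)³, which tends to 27 as k → ∞.
Convergence for |t + 4| · 27 < 1, i.e. |t + 4| < 1/27. So R = 1/27.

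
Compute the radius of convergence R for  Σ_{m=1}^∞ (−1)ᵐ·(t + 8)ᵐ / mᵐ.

By the Cauchy root test, |a_m|^(1/m) = 1/m → 0.
Since the m-th root of |a_m| tends to 0, the series converges for all real t; R = ∞.

R = ∞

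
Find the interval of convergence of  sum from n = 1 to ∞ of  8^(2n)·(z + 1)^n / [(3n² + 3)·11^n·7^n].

Apply the ratio test: |a_{n+1}| / |a_n| = [(3n² + 3)/(3(n+1)² + 3)] · 64/(11·7), which tends to 64/77 as n → ∞.
Convergence for |z + 1| · 64/77 < 1, i.e. |z + 1| < 77/64. So R = 77/64.
At z = 13/64: the terms are on the order of 1/n², so the series converges absolutely by comparison with the p-series (p = 2 > 1).
When z = -141/64, the series is dominated by a constant times Σ 1/n², which converges (p = 2 > 1).

[-141/64, 13/64]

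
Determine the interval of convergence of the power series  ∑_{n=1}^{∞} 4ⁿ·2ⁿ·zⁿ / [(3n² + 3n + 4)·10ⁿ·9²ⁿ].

[-405/4, 405/4]

Ratio test: |a_{n+1}/a_n| = [(3n² + 3n + 4)/(3(n+1)² + 3(n+1) + 4)] · 4·2/(10·81) → 4/405 as n → ∞.
Convergence for |z| · 4/405 < 1, i.e. |z| < 405/4. So R = 405/4.
Check z = 405/4: the terms are on the order of 1/n², so the series converges absolutely by comparison with the p-series (p = 2 > 1).
Endpoint z = -405/4: the terms are on the order of 1/n², so the series converges absolutely by comparison with the p-series (p = 2 > 1).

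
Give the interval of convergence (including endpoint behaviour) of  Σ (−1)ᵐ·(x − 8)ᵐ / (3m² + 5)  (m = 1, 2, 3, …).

[7, 9]

By the ratio test, |a_{m+1}/a_m| = (3m² + 5)/(3(m+1)² + 5) → 1.
Convergence for |x − 8| < 1, so R = 1.
Check x = 9: the terms are on the order of 1/m², so the series converges absolutely by comparison with the p-series (p = 2 > 1).
Endpoint x = 7: the series is dominated by a constant times Σ 1/m², which converges (p = 2 > 1).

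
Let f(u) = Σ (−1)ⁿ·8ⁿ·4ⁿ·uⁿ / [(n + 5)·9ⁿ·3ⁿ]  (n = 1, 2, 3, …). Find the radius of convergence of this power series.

R = 27/32

Apply the ratio test: |a_{n+1}| / |a_n| = [(n + 5)/((n+1) + 5)] · 8·4/(9·3), which tends to 32/27 as n → ∞.
The series converges when 32/27 · |u| < 1, giving R = 27/32.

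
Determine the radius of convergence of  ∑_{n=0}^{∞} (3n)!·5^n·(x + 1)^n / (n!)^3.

R = 1/135

By the ratio test, |a_{n+1}/a_n| = (3n+1)·(3n+2)·(3n+3)/(n+1)³ · 5 → 135.
The series converges when 135 · |x + 1| < 1, giving R = 1/135.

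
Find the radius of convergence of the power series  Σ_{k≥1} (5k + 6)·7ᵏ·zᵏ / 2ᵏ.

By the ratio test, |a_{k+1}/a_k| = [(5(k+1) + 6)/(5k + 6)] · 7/2 → 7/2.
The series converges when 7/2 · |z| < 1, giving R = 2/7.

R = 2/7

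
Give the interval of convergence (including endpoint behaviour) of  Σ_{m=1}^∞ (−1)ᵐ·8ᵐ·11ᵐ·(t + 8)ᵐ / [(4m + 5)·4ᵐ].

(-177/22, -175/22]

The ratio of consecutive coefficients is [(4m + 5)/(4(m+1) + 5)] · 8·11/4 → 22.
Convergence for |t + 8| · 22 < 1, i.e. |t + 8| < 1/22. So R = 1/22.
Endpoint t = -175/22: the terms alternate in sign and decrease monotonically to 0 in absolute value (size ~ c/m), so the alternating series test gives convergence.
When t = -177/22, the terms behave like c/m; limit comparison with the harmonic series gives divergence.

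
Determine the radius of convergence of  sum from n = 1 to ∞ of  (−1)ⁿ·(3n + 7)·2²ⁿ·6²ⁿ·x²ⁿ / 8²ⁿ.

The ratio of consecutive coefficients is [(3(n+1) + 7)/(3n + 7)] · 4·36/64 → 9/4.
Successive powers of x differ by 2, so the series converges when |x|² · 9/4 < 1, i.e. |x| < √(4/9) = 2/3. So R = 2/3.

R = 2/3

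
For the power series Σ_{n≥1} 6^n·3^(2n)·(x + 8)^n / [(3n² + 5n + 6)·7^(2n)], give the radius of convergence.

R = 49/54

Ratio test: |a_{n+1}/a_n| = [(3n² + 5n + 6)/(3(n+1)² + 5(n+1) + 6)] · 6·9/49 → 54/49 as n → ∞.
The series converges when 54/49 · |x + 8| < 1, giving R = 49/54.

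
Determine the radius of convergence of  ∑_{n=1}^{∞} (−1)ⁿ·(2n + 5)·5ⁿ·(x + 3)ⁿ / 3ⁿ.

R = 3/5

The ratio of consecutive coefficients is [(2(n+1) + 5)/(2n + 5)] · 5/3 → 5/3.
The series converges when 5/3 · |x + 3| < 1, giving R = 3/5.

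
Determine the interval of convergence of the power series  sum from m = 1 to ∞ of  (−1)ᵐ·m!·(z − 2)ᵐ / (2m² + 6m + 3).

Apply the ratio test: |a_{m+1}| / |a_m| = (m+1) · (2m² + 6m + 3)/(2(m+1)² + 6(m+1) + 3), which tends to ∞ as m → ∞.
The terms grow without bound for any (z − 2) ≠ 0, so R = 0 (convergence only at z = 2).

{2}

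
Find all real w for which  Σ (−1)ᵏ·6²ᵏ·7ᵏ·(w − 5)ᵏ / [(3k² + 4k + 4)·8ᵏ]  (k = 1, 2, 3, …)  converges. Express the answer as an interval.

[313/63, 317/63]

The ratio of consecutive coefficients is [(3k² + 4k + 4)/(3(k+1)² + 4(k+1) + 4)] · 36·7/8 → 63/2.
The series converges when 63/2 · |w − 5| < 1, giving R = 2/63.
When w = 317/63, the series is dominated by a constant times Σ 1/k², which converges (p = 2 > 1).
Check w = 313/63: the series is dominated by a constant times Σ 1/k², which converges (p = 2 > 1).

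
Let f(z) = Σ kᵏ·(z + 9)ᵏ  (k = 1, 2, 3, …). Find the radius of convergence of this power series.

R = 0

Root test: |a_k|^(1/k) = k → ∞.
Since the k-th root of |a_k| is unbounded, the series converges only at z = -9; R = 0.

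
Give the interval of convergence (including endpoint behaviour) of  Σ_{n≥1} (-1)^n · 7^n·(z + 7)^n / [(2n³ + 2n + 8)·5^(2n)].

Apply the ratio test: |a_{n+1}| / |a_n| = [(2n³ + 2n + 8)/(2(n+1)³ + 2(n+1) + 8)] · 7/25, which tends to 7/25 as n → ∞.
The series converges when 7/25 · |z + 7| < 1, giving R = 25/7.
At z = -24/7: the series is dominated by a constant times Σ 1/n³, which converges (p = 3 > 1).
Check z = -74/7: the terms are on the order of 1/n³, so the series converges absolutely by comparison with the p-series (p = 3 > 1).

[-74/7, -24/7]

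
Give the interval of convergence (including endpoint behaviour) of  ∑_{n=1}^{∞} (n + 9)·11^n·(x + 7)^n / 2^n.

Apply the ratio test: |a_{n+1}| / |a_n| = [((n+1) + 9)/(n + 9)] · 11/2, which tends to 11/2 as n → ∞.
Convergence for |x + 7| · 11/2 < 1, i.e. |x + 7| < 2/11. So R = 2/11.
When x = -75/11, the terms have absolute value of order n, which does not tend to 0, so the series diverges by the divergence test.
Check x = -79/11: the terms do not tend to 0, so the series diverges.

(-79/11, -75/11)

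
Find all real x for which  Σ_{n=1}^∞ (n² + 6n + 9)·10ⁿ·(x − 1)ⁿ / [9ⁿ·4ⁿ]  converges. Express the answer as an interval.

By the ratio test, |a_{n+1}/a_n| = [((n+1)² + 6(n+1) + 9)/(n² + 6n + 9)] · 10/(9·4) → 5/18.
Hence the series converges for |x − 1| < 1/(5/18) = 18/5, so the radius of convergence is 18/5.
Check x = 23/5: the terms do not tend to 0, so the series diverges.
When x = -13/5, the terms have absolute value of order n², which does not tend to 0, so the series diverges by the divergence test.

(-13/5, 23/5)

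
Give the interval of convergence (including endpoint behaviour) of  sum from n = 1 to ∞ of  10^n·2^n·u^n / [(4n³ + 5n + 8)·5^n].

Apply the ratio test: |a_{n+1}| / |a_n| = [(4n³ + 5n + 8)/(4(n+1)³ + 5(n+1) + 8)] · 10·2/5, which tends to 4 as n → ∞.
Convergence for |u| · 4 < 1, i.e. |u| < 1/4. So R = 1/4.
Check u = 1/4: absolute convergence follows by limit comparison with Σ 1/n³.
Endpoint u = -1/4: absolute convergence follows by limit comparison with Σ 1/n³.

[-1/4, 1/4]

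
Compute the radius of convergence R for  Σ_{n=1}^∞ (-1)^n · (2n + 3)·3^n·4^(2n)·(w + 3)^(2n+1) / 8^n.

R = √6/6

The ratio of consecutive coefficients is [(2(n+1) + 3)/(2n + 3)] · 3·16/8 → 6.
Successive powers of (w + 3) differ by 2, so the series converges when |w + 3|² · 6 < 1, i.e. |w + 3| < √(1/6). So R = √6/6.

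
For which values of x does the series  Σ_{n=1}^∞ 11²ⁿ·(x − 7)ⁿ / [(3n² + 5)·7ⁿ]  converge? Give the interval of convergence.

By the ratio test, |a_{n+1}/a_n| = [(3n² + 5)/(3(n+1)² + 5)] · 121/7 → 121/7.
Hence the series converges for |x − 7| < 1/(121/7) = 7/121, so the radius of convergence is 7/121.
Check x = 854/121: absolute convergence follows by limit comparison with Σ 1/n².
Endpoint x = 840/121: the series is dominated by a constant times Σ 1/n², which converges (p = 2 > 1).

[840/121, 854/121]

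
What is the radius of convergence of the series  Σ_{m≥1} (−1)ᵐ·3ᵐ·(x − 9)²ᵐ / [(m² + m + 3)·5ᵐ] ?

Ratio test: |a_{m+1}/a_m| = [(m² + m + 3)/((m+1)² + (m+1) + 3)] · 3/5 → 3/5 as m → ∞.
Successive powers of (x − 9) differ by 2, so the series converges when |x − 9|² · 3/5 < 1, i.e. |x − 9| < √(5/3). So R = √15/3.

R = √15/3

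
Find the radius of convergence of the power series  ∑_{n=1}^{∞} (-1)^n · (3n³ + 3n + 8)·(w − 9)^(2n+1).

R = 1

Ratio test: |a_{n+1}/a_n| = (3(n+1)³ + 3(n+1) + 8)/(3n³ + 3n + 8) → 1 as n → ∞.
Writing y = (w − 9)², the series in y has radius 1, so |w − 9| < √(1) = 1 and R = 1.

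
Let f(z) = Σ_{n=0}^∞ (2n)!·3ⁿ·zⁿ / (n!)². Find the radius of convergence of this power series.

By the ratio test, |a_{n+1}/a_n| = (2n+1)·(2n+2)/(n+1)² · 3 → 12.
The series converges when 12 · |z| < 1, giving R = 1/12.

R = 1/12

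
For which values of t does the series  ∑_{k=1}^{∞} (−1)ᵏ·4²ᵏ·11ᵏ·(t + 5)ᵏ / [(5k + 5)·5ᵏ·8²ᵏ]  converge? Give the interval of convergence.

The ratio of consecutive coefficients is [(5k + 5)/(5(k+1) + 5)] · 16·11/(5·64) → 11/20.
The series converges when 11/20 · |t + 5| < 1, giving R = 20/11.
Check t = -35/11: the terms alternate in sign and decrease monotonically to 0 in absolute value (size ~ c/k), so the alternating series test gives convergence.
At t = -75/11: the terms are asymptotic to a nonzero constant times 1/k, so the series diverges by limit comparison with Σ 1/k.

(-75/11, -35/11]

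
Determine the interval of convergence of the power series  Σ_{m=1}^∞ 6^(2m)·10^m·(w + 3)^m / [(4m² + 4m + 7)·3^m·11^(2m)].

Apply the ratio test: |a_{m+1}| / |a_m| = [(4m² + 4m + 7)/(4(m+1)² + 4(m+1) + 7)] · 36·10/(3·121), which tends to 120/121 as m → ∞.
Hence the series converges for |w + 3| < 1/(120/121) = 121/120, so the radius of convergence is 121/120.
At w = -239/120: the terms are on the order of 1/m², so the series converges absolutely by comparison with the p-series (p = 2 > 1).
Endpoint w = -481/120: the terms are on the order of 1/m², so the series converges absolutely by comparison with the p-series (p = 2 > 1).

[-481/120, -239/120]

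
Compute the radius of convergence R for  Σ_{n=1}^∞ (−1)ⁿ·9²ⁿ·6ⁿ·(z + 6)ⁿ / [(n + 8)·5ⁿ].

Ratio test: |a_{n+1}/a_n| = [(n + 8)/((n+1) + 8)] · 81·6/5 → 486/5 as n → ∞.
The series converges when 486/5 · |z + 6| < 1, giving R = 5/486.

R = 5/486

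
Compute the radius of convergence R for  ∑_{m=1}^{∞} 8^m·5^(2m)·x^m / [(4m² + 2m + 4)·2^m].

By the ratio test, |a_{m+1}/a_m| = [(4m² + 2m + 4)/(4(m+1)² + 2(m+1) + 4)] · 8·25/2 → 100.
The series converges when 100 · |x| < 1, giving R = 1/100.

R = 1/100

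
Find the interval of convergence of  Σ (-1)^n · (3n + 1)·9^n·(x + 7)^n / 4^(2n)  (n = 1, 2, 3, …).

(-79/9, -47/9)

Apply the ratio test: |a_{n+1}| / |a_n| = [(3(n+1) + 1)/(3n + 1)] · 9/16, which tends to 9/16 as n → ∞.
Thus R = 1/(9/16) = 16/9.
Check x = -47/9: the terms do not tend to 0, so the series diverges.
Endpoint x = -79/9: the terms have absolute value of order n, which does not tend to 0, so the series diverges by the divergence test.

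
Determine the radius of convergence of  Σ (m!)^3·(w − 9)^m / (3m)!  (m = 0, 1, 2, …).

R = 27

Apply the ratio test: |a_{m+1}| / |a_m| = (m+1)³/[(3m+1)·(3m+2)·(3m+3)], which tends to 1/27 as m → ∞.
Hence the series converges for |w − 9| < 1/(1/27) = 27, so the radius of convergence is 27.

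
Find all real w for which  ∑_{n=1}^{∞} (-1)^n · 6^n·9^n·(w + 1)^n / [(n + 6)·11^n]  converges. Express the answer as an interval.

(-65/54, -43/54]

The ratio of consecutive coefficients is [(n + 6)/((n+1) + 6)] · 6·9/11 → 54/11.
Hence the series converges for |w + 1| < 1/(54/11) = 11/54, so the radius of convergence is 11/54.
When w = -43/54, an alternating series whose terms decrease to 0 in absolute value, so it converges by the Leibniz criterion.
When w = -65/54, the terms are asymptotic to a nonzero constant times 1/n, so the series diverges by limit comparison with Σ 1/n.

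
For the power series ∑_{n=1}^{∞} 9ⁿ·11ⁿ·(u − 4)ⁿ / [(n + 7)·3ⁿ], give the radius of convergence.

Ratio test: |a_{n+1}/a_n| = [(n + 7)/((n+1) + 7)] · 9·11/3 → 33 as n → ∞.
The series converges when 33 · |u − 4| < 1, giving R = 1/33.

R = 1/33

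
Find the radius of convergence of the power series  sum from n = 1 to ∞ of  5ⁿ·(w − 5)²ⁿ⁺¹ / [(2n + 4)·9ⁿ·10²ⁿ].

Ratio test: |a_{n+1}/a_n| = [(2n + 4)/(2(n+1) + 4)] · 5/(9·100) → 1/180 as n → ∞.
Writing y = (w − 5)², the series in y has radius 180, so |w − 5| < √(180) and R = 6√5.

R = 6√5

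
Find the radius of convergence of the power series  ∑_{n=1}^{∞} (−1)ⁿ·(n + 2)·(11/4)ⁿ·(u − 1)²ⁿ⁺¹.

Ratio test: |a_{n+1}/a_n| = [((n+1) + 2)/(n + 2)] · 11/4 → 11/4 as n → ∞.
Successive powers of (u − 1) differ by 2, so the series converges when |u − 1|² · 11/4 < 1, i.e. |u − 1| < √(4/11). So R = 2√11/11.

R = 2√11/11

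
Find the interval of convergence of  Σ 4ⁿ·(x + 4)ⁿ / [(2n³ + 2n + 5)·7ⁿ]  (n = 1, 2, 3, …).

Apply the ratio test: |a_{n+1}| / |a_n| = [(2n³ + 2n + 5)/(2(n+1)³ + 2(n+1) + 5)] · 4/7, which tends to 4/7 as n → ∞.
Hence the series converges for |x + 4| < 1/(4/7) = 7/4, so the radius of convergence is 7/4.
Check x = -9/4: the terms are on the order of 1/n³, so the series converges absolutely by comparison with the p-series (p = 3 > 1).
Endpoint x = -23/4: the terms are on the order of 1/n³, so the series converges absolutely by comparison with the p-series (p = 3 > 1).

[-23/4, -9/4]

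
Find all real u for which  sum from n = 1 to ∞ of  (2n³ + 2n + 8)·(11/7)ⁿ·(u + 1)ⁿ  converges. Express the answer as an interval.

Ratio test: |a_{n+1}/a_n| = [(2(n+1)³ + 2(n+1) + 8)/(2n³ + 2n + 8)] · 11/7 → 11/7 as n → ∞.
Thus R = 1/(11/7) = 7/11.
When u = -4/11, the terms have absolute value of order n³, which does not tend to 0, so the series diverges by the divergence test.
When u = -18/11, the terms do not tend to 0, so the series diverges.

(-18/11, -4/11)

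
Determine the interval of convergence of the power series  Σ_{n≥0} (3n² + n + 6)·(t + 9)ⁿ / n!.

(−∞, ∞)

By the ratio test, |a_{n+1}/a_n| = (3(n+1)² + (n+1) + 6)/(3n² + n + 6) · 1/(n+1) → 0.
The limit is 0, so the series converges for all t; R = ∞.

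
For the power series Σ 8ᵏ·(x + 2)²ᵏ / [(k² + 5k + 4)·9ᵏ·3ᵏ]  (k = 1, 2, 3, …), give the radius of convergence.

R = 3√6/4

Apply the ratio test: |a_{k+1}| / |a_k| = [(k² + 5k + 4)/((k+1)² + 5(k+1) + 4)] · 8/(9·3), which tends to 8/27 as k → ∞.
Successive powers of (x + 2) differ by 2, so the series converges when |x + 2|² · 8/27 < 1, i.e. |x + 2| < √(27/8). So R = 3√6/4.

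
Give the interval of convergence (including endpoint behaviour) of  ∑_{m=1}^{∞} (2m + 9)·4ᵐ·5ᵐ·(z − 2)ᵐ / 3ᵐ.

(37/20, 43/20)

By the ratio test, |a_{m+1}/a_m| = [(2(m+1) + 9)/(2m + 9)] · 4·5/3 → 20/3.
Convergence for |z − 2| · 20/3 < 1, i.e. |z − 2| < 3/20. So R = 3/20.
When z = 43/20, the m-th term does not approach 0; divergence by the term test.
Check z = 37/20: the terms have absolute value of order m, which does not tend to 0, so the series diverges by the divergence test.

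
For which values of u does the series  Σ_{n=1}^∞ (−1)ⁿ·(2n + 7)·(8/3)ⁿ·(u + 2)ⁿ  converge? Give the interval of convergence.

(-19/8, -13/8)

The ratio of consecutive coefficients is [(2(n+1) + 7)/(2n + 7)] · 8/3 → 8/3.
Convergence for |u + 2| · 8/3 < 1, i.e. |u + 2| < 3/8. So R = 3/8.
When u = -13/8, the n-th term does not approach 0; divergence by the term test.
At u = -19/8: the terms do not tend to 0, so the series diverges.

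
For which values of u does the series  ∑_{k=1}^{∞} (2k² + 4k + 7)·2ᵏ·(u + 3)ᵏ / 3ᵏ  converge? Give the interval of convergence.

(-9/2, -3/2)

Ratio test: |a_{k+1}/a_k| = [(2(k+1)² + 4(k+1) + 7)/(2k² + 4k + 7)] · 2/3 → 2/3 as k → ∞.
The series converges when 2/3 · |u + 3| < 1, giving R = 3/2.
Endpoint u = -3/2: the terms have absolute value of order k², which does not tend to 0, so the series diverges by the divergence test.
At u = -9/2: the terms do not tend to 0, so the series diverges.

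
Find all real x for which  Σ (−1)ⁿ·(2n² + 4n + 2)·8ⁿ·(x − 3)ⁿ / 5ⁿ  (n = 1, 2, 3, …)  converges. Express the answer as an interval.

The ratio of consecutive coefficients is [(2(n+1)² + 4(n+1) + 2)/(2n² + 4n + 2)] · 8/5 → 8/5.
Convergence for |x − 3| · 8/5 < 1, i.e. |x − 3| < 5/8. So R = 5/8.
At x = 29/8: the terms have absolute value of order n², which does not tend to 0, so the series diverges by the divergence test.
At x = 19/8: the terms have absolute value of order n², which does not tend to 0, so the series diverges by the divergence test.

(19/8, 29/8)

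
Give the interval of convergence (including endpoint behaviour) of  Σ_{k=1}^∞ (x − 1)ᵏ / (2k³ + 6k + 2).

The ratio of consecutive coefficients is (2k³ + 6k + 2)/(2(k+1)³ + 6(k+1) + 2) → 1.
So the series converges when |x − 1| < 1 and diverges when |x − 1| > 1; R = 1.
Check x = 2: absolute convergence follows by limit comparison with Σ 1/k³.
Check x = 0: the terms are on the order of 1/k³, so the series converges absolutely by comparison with the p-series (p = 3 > 1).

[0, 2]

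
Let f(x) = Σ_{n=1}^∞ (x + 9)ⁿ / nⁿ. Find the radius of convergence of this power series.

R = ∞

Applying the root test, |a_n|^(1/n) = 1/n → 0.
The limit is 0 for every x, so R = ∞.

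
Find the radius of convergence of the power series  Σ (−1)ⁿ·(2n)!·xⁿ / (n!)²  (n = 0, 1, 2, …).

R = 1/4

Ratio test: |a_{n+1}/a_n| = (2n+1)·(2n+2)/(n+1)² → 4 as n → ∞.
Hence the series converges for |x| < 1/(4) = 1/4, so the radius of convergence is 1/4.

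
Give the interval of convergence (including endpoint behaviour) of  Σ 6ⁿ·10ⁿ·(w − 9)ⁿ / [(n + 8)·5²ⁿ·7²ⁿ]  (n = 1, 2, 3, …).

By the ratio test, |a_{n+1}/a_n| = [(n + 8)/((n+1) + 8)] · 6·10/(25·49) → 12/245.
Hence the series converges for |w − 9| < 1/(12/245) = 245/12, so the radius of convergence is 245/12.
When w = 353/12, the terms are asymptotic to a nonzero constant times 1/n, so the series diverges by limit comparison with Σ 1/n.
When w = -137/12, an alternating series whose terms decrease to 0 in absolute value, so it converges by the Leibniz criterion.

[-137/12, 353/12)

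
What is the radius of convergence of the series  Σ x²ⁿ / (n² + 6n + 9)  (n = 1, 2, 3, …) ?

R = 1

Apply the ratio test: |a_{n+1}| / |a_n| = (n² + 6n + 9)/((n+1)² + 6(n+1) + 9), which tends to 1 as n → ∞.
Writing y = x², the series in y has radius 1, so |x| < √(1) = 1 and R = 1.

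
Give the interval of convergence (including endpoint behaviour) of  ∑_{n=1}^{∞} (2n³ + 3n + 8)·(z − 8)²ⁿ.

The ratio of consecutive coefficients is (2(n+1)³ + 3(n+1) + 8)/(2n³ + 3n + 8) → 1.
Since the exponent of (z − 8) increases by 2 each term, convergence requires |z − 8|² < 1, hence R = 1.
Endpoint z = 9: the terms do not tend to 0, so the series diverges.
At z = 7: the terms have absolute value of order n³, which does not tend to 0, so the series diverges by the divergence test.

(7, 9)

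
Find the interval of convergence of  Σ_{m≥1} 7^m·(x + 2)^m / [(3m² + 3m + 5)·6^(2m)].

By the ratio test, |a_{m+1}/a_m| = [(3m² + 3m + 5)/(3(m+1)² + 3(m+1) + 5)] · 7/36 → 7/36.
Thus R = 1/(7/36) = 36/7.
Check x = 22/7: the series is dominated by a constant times Σ 1/m², which converges (p = 2 > 1).
Endpoint x = -50/7: the series is dominated by a constant times Σ 1/m², which converges (p = 2 > 1).

[-50/7, 22/7]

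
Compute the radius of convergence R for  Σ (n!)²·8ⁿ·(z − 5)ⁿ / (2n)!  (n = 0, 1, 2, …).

The ratio of consecutive coefficients is (n+1)²/[(2n+1)·(2n+2)] · 8 → 2.
Thus R = 1/(2) = 1/2.

R = 1/2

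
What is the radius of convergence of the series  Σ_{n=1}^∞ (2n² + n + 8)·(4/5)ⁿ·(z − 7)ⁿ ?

R = 5/4

The ratio of consecutive coefficients is [(2(n+1)² + (n+1) + 8)/(2n² + n + 8)] · 4/5 → 4/5.
Thus R = 1/(4/5) = 5/4.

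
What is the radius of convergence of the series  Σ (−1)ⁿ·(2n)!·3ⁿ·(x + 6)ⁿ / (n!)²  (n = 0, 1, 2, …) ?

By the ratio test, |a_{n+1}/a_n| = (2n+1)·(2n+2)/(n+1)² · 3 → 12.
Thus R = 1/(12) = 1/12.

R = 1/12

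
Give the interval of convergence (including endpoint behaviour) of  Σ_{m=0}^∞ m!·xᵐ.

{0}

By the ratio test, |a_{m+1}/a_m| = (m+1) → ∞.
The ratio grows without bound, so the series diverges whenever x ≠ 0; it converges only at x = 0. R = 0.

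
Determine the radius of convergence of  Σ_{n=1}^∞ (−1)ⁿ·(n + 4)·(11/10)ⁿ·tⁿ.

R = 10/11

By the ratio test, |a_{n+1}/a_n| = [((n+1) + 4)/(n + 4)] · 11/10 → 11/10.
Hence the series converges for |t| < 1/(11/10) = 10/11, so the radius of convergence is 10/11.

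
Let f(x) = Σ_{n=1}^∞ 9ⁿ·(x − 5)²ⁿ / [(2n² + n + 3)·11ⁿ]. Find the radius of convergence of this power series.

The ratio of consecutive coefficients is [(2n² + n + 3)/(2(n+1)² + (n+1) + 3)] · 9/11 → 9/11.
Successive powers of (x − 5) differ by 2, so the series converges when |x − 5|² · 9/11 < 1, i.e. |x − 5| < √(11/9). So R = √11/3.

R = √11/3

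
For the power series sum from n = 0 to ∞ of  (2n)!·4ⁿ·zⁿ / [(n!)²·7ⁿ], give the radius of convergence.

R = 7/16

The ratio of consecutive coefficients is (2n+1)·(2n+2)/(n+1)² · 4/7 → 16/7.
Thus R = 1/(16/7) = 7/16.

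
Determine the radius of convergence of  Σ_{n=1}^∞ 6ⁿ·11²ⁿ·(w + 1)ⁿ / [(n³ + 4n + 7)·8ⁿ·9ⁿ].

Ratio test: |a_{n+1}/a_n| = [(n³ + 4n + 7)/((n+1)³ + 4(n+1) + 7)] · 6·121/(8·9) → 121/12 as n → ∞.
Thus R = 1/(121/12) = 12/121.

R = 12/121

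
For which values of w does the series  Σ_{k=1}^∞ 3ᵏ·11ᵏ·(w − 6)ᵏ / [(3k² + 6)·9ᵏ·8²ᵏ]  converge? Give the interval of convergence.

[-126/11, 258/11]

The ratio of consecutive coefficients is [(3k² + 6)/(3(k+1)² + 6)] · 3·11/(9·64) → 11/192.
The series converges when 11/192 · |w − 6| < 1, giving R = 192/11.
Endpoint w = 258/11: absolute convergence follows by limit comparison with Σ 1/k².
Endpoint w = -126/11: absolute convergence follows by limit comparison with Σ 1/k².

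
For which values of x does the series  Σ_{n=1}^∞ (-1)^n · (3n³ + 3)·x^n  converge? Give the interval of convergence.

The ratio of consecutive coefficients is (3(n+1)³ + 3)/(3n³ + 3) → 1.
So the series converges when |x| < 1 and diverges when |x| > 1; R = 1.
Check x = 1: the terms do not tend to 0, so the series diverges.
At x = -1: the terms do not tend to 0, so the series diverges.

(-1, 1)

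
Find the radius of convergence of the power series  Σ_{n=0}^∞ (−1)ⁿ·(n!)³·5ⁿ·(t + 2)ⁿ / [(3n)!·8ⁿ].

By the ratio test, |a_{n+1}/a_n| = (n+1)³/[(3n+1)·(3n+2)·(3n+3)] · 5/8 → 5/216.
The series converges when 5/216 · |t + 2| < 1, giving R = 216/5.

R = 216/5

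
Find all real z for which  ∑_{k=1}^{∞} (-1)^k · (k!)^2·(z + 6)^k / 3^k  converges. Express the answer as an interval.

{-6}

By the ratio test, |a_{k+1}/a_k| = (k+1)² · 1/3 → ∞.
The terms grow without bound for any (z + 6) ≠ 0, so R = 0 (convergence only at z = -6).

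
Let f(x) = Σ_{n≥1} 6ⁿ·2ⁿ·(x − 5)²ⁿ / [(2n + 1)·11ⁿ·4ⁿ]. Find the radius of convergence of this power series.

R = √33/3

Apply the ratio test: |a_{n+1}| / |a_n| = [(2n + 1)/(2(n+1) + 1)] · 6·2/(11·4), which tends to 3/11 as n → ∞.
Successive powers of (x − 5) differ by 2, so the series converges when |x − 5|² · 3/11 < 1, i.e. |x − 5| < √(11/3). So R = √33/3.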